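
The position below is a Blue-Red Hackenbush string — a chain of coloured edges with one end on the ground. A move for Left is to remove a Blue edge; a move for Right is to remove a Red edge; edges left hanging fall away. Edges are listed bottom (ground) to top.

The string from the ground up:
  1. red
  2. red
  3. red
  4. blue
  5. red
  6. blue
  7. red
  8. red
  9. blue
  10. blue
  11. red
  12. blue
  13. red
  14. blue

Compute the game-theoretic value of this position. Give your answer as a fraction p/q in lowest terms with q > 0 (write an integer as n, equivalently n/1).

-5525/2048

value(r) = { ∅ | 0 } → -1
value(rr) = { ∅ | -1,0 } → -2
value(rrr) = { ∅ | -2,-1,0 } → -3
value(rrrb) = { -3 | -2,-1,0 } → -5/2
value(rrrbr) = { -3 | -5/2,-2,-1,0 } → -11/4
value(rrrbrb) = { -3,-11/4 | -5/2,-2,-1,0 } → -21/8
value(rrrbrbr) = { -3,-11/4 | -21/8,-5/2,-2,-1,0 } → -43/16
value(rrrbrbrr) = { -3,-11/4 | -43/16,-21/8,-5/2,-2,-1,0 } → -87/32
value(rrrbrbrrb) = { -3,-11/4,-87/32 | -43/16,-21/8,-5/2,-2,-1,0 } → -173/64
value(rrrbrbrrbb) = { -3,-11/4,-87/32,-173/64 | -43/16,-21/8,-5/2,-2,-1,0 } → -345/128
value(rrrbrbrrbbr) = { -3,-11/4,-87/32,-173/64 | -345/128,-43/16,-21/8,-5/2,-2,-1,0 } → -691/256
value(rrrbrbrrbbrb) = { -3,-11/4,-87/32,-173/64,-691/256 | -345/128,-43/16,-21/8,-5/2,-2,-1,0 } → -1381/512
value(rrrbrbrrbbrbr) = { -3,-11/4,-87/32,-173/64,-691/256 | -1381/512,-345/128,-43/16,-21/8,-5/2,-2,-1,0 } → -2763/1024
value(rrrbrbrrbbrbrb) = { -3,-11/4,-87/32,-173/64,-691/256,-2763/1024 | -1381/512,-345/128,-43/16,-21/8,-5/2,-2,-1,0 } → -5525/2048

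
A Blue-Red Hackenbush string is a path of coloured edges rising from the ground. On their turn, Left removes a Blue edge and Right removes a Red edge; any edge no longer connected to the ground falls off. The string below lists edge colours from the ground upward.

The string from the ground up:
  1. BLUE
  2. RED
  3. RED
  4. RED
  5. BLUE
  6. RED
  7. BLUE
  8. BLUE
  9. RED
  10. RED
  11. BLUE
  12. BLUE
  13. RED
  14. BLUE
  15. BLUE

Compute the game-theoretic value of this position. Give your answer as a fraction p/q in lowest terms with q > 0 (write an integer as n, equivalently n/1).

2871/16384

Recurse on prefixes of the 15-edge string BLUE RED RED RED BLUE RED BLUE BLUE RED RED BLUE BLUE RED BLUE BLUE:
1 of 15 · B · max L 0 · min R +∞ => 1
2 of 15 · BR · max L 0 · min R 1 => 1/2
3 of 15 · BRR · max L 0 · min R 1/2 => 1/4
4 of 15 · BRRR · max L 0 · min R 1/4 => 1/8
5 of 15 · BRRRB · max L 1/8 · min R 1/4 => 3/16
6 of 15 · BRRRBR · max L 1/8 · min R 3/16 => 5/32
7 of 15 · BRRRBRB · max L 5/32 · min R 3/16 => 11/64
8 of 15 · BRRRBRBB · max L 11/64 · min R 3/16 => 23/128
9 of 15 · BRRRBRBBR · max L 11/64 · min R 23/128 => 45/256
10 of 15 · BRRRBRBBRR · max L 11/64 · min R 45/256 => 89/512
11 of 15 · BRRRBRBBRRB · max L 89/512 · min R 45/256 => 179/1024
12 of 15 · BRRRBRBBRRBB · max L 179/1024 · min R 45/256 => 359/2048
13 of 15 · BRRRBRBBRRBBR · max L 179/1024 · min R 359/2048 => 717/4096
14 of 15 · BRRRBRBBRRBBRB · max L 717/4096 · min R 359/2048 => 1435/8192
15 of 15 · BRRRBRBBRRBBRBB · max L 1435/8192 · min R 359/2048 => 2871/16384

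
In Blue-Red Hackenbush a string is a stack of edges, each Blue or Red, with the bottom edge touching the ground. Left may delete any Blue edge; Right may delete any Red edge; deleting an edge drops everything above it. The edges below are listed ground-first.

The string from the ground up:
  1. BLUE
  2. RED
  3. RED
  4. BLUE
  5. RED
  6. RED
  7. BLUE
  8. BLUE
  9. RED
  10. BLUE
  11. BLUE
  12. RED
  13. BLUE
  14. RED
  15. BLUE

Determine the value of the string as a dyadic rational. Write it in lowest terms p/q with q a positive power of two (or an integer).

Recurse on prefixes of the 15-edge string BLUE RED RED BLUE RED RED BLUE BLUE RED BLUE BLUE RED BLUE RED BLUE:
1 of 15 · B · max L 0 · min R +∞ — 1
2 of 15 · BR · max L 0 · min R 1 — 1/2
3 of 15 · BRR · max L 0 · min R 1/2 — 1/4
4 of 15 · BRRB · max L 1/4 · min R 1/2 — 3/8
5 of 15 · BRRBR · max L 1/4 · min R 3/8 — 5/16
6 of 15 · BRRBRR · max L 1/4 · min R 5/16 — 9/32
7 of 15 · BRRBRRB · max L 9/32 · min R 5/16 — 19/64
8 of 15 · BRRBRRBB · max L 19/64 · min R 5/16 — 39/128
9 of 15 · BRRBRRBBR · max L 19/64 · min R 39/128 — 77/256
10 of 15 · BRRBRRBBRB · max L 77/256 · min R 39/128 — 155/512
11 of 15 · BRRBRRBBRBB · max L 155/512 · min R 39/128 — 311/1024
12 of 15 · BRRBRRBBRBBR · max L 155/512 · min R 311/1024 — 621/2048
13 of 15 · BRRBRRBBRBBRB · max L 621/2048 · min R 311/1024 — 1243/4096
14 of 15 · BRRBRRBBRBBRBR · max L 621/2048 · min R 1243/4096 — 2485/8192
15 of 15 · BRRBRRBBRBBRBRB · max L 2485/8192 · min R 1243/4096 — 4971/16384

4971/16384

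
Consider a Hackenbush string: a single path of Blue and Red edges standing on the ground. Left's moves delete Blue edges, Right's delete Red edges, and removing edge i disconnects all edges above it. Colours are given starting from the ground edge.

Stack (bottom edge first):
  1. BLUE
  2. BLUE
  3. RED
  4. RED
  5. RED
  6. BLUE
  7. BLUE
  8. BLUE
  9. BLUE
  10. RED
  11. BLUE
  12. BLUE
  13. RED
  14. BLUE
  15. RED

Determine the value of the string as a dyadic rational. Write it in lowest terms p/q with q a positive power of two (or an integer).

Build value(s[:k]) for k = 1..15, string s = BLUE BLUE RED RED RED BLUE BLUE BLUE BLUE RED BLUE BLUE RED BLUE RED.
1 of 15 · B · max L 0 · min R +∞ = 1
2 of 15 · BB · max L 1 · min R +∞ = 2
3 of 15 · BBR · max L 1 · min R 2 = 3/2
4 of 15 · BBRR · max L 1 · min R 3/2 = 5/4
5 of 15 · BBRRR · max L 1 · min R 5/4 = 9/8
6 of 15 · BBRRRB · max L 9/8 · min R 5/4 = 19/16
7 of 15 · BBRRRBB · max L 19/16 · min R 5/4 = 39/32
8 of 15 · BBRRRBBB · max L 39/32 · min R 5/4 = 79/64
9 of 15 · BBRRRBBBB · max L 79/64 · min R 5/4 = 159/128
10 of 15 · BBRRRBBBBR · max L 79/64 · min R 159/128 = 317/256
11 of 15 · BBRRRBBBBRB · max L 317/256 · min R 159/128 = 635/512
12 of 15 · BBRRRBBBBRBB · max L 635/512 · min R 159/128 = 1271/1024
13 of 15 · BBRRRBBBBRBBR · max L 635/512 · min R 1271/1024 = 2541/2048
14 of 15 · BBRRRBBBBRBBRB · max L 2541/2048 · min R 1271/1024 = 5083/4096
15 of 15 · BBRRRBBBBRBBRBR · max L 2541/2048 · min R 5083/4096 = 10165/8192

10165/8192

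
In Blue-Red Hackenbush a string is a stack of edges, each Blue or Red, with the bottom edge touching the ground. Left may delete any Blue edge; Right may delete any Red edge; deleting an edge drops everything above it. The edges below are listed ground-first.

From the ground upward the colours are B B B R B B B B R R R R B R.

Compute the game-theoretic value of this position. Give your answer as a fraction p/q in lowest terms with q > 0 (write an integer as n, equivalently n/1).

6021/2048

Recurse on prefixes of the 14-edge string B B B R B B B B R R R R B R:
G_1 [B]  L=[0]  R=[·]  -> 1
G_2 [BB]  L=[0 1]  R=[·]  -> 2
G_3 [BBB]  L=[0 1 2]  R=[·]  -> 3
G_4 [BBBR]  L=[0 1 2]  R=[3]  -> 5/2
G_5 [BBBRB]  L=[0 1 2 5/2]  R=[3]  -> 11/4
G_6 [BBBRBB]  L=[0 1 2 5/2 11/4]  R=[3]  -> 23/8
G_7 [BBBRBBB]  L=[0 1 2 5/2 11/4 23/8]  R=[3]  -> 47/16
G_8 [BBBRBBBB]  L=[0 1 2 5/2 11/4 23/8 47/16]  R=[3]  -> 95/32
G_9 [BBBRBBBBR]  L=[0 1 2 5/2 11/4 23/8 47/16]  R=[95/32 3]  -> 189/64
G_10 [BBBRBBBBRR]  L=[0 1 2 5/2 11/4 23/8 47/16]  R=[189/64 95/32 3]  -> 377/128
G_11 [BBBRBBBBRRR]  L=[0 1 2 5/2 11/4 23/8 47/16]  R=[377/128 189/64 95/32 3]  -> 753/256
G_12 [BBBRBBBBRRRR]  L=[0 1 2 5/2 11/4 23/8 47/16]  R=[753/256 377/128 189/64 95/32 3]  -> 1505/512
G_13 [BBBRBBBBRRRRB]  L=[0 1 2 5/2 11/4 23/8 47/16 1505/512]  R=[753/256 377/128 189/64 95/32 3]  -> 3011/1024
G_14 [BBBRBBBBRRRRBR]  L=[0 1 2 5/2 11/4 23/8 47/16 1505/512]  R=[3011/1024 753/256 377/128 189/64 95/32 3]  -> 6021/2048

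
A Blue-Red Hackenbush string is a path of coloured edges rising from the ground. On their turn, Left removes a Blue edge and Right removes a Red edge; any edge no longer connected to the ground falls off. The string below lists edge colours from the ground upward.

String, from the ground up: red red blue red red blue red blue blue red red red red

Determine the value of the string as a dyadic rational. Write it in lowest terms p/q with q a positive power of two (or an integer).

-3743/2048

1 of 13 · r · max L −∞ · min R 0 so -1
2 of 13 · rr · max L −∞ · min R -1 so -2
3 of 13 · rrb · max L -2 · min R -1 so -3/2
4 of 13 · rrbr · max L -2 · min R -3/2 so -7/4
5 of 13 · rrbrr · max L -2 · min R -7/4 so -15/8
6 of 13 · rrbrrb · max L -15/8 · min R -7/4 so -29/16
7 of 13 · rrbrrbr · max L -15/8 · min R -29/16 so -59/32
8 of 13 · rrbrrbrb · max L -59/32 · min R -29/16 so -117/64
9 of 13 · rrbrrbrbb · max L -117/64 · min R -29/16 so -233/128
10 of 13 · rrbrrbrbbr · max L -117/64 · min R -233/128 so -467/256
11 of 13 · rrbrrbrbbrr · max L -117/64 · min R -467/256 so -935/512
12 of 13 · rrbrrbrbbrrr · max L -117/64 · min R -935/512 so -1871/1024
13 of 13 · rrbrrbrbbrrrr · max L -117/64 · min R -1871/1024 so -3743/2048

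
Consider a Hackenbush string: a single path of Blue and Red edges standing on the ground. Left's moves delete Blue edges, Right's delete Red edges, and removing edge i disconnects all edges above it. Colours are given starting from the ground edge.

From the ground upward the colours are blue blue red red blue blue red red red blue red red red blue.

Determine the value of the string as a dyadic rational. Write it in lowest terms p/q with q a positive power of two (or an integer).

Prefix values for blue blue red red blue blue red red red blue red red red blue via {L|R} + simplicity:
g(b) = { 0 | (no moves) } -> 1
g(bb) = { 0; 1 | (no moves) } -> 2
g(bbr) = { 0; 1 | 2 } -> 3/2
g(bbrr) = { 0; 1 | 3/2; 2 } -> 5/4
g(bbrrb) = { 0; 1; 5/4 | 3/2; 2 } -> 11/8
g(bbrrbb) = { 0; 1; 5/4; 11/8 | 3/2; 2 } -> 23/16
g(bbrrbbr) = { 0; 1; 5/4; 11/8 | 23/16; 3/2; 2 } -> 45/32
g(bbrrbbrr) = { 0; 1; 5/4; 11/8 | 45/32; 23/16; 3/2; 2 } -> 89/64
g(bbrrbbrrr) = { 0; 1; 5/4; 11/8 | 89/64; 45/32; 23/16; 3/2; 2 } -> 177/128
g(bbrrbbrrrb) = { 0; 1; 5/4; 11/8; 177/128 | 89/64; 45/32; 23/16; 3/2; 2 } -> 355/256
g(bbrrbbrrrbr) = { 0; 1; 5/4; 11/8; 177/128 | 355/256; 89/64; 45/32; 23/16; 3/2; 2 } -> 709/512
g(bbrrbbrrrbrr) = { 0; 1; 5/4; 11/8; 177/128 | 709/512; 355/256; 89/64; 45/32; 23/16; 3/2; 2 } -> 1417/1024
g(bbrrbbrrrbrrr) = { 0; 1; 5/4; 11/8; 177/128 | 1417/1024; 709/512; 355/256; 89/64; 45/32; 23/16; 3/2; 2 } -> 2833/2048
g(bbrrbbrrrbrrrb) = { 0; 1; 5/4; 11/8; 177/128; 2833/2048 | 1417/1024; 709/512; 355/256; 89/64; 45/32; 23/16; 3/2; 2 } -> 5667/4096

5667/4096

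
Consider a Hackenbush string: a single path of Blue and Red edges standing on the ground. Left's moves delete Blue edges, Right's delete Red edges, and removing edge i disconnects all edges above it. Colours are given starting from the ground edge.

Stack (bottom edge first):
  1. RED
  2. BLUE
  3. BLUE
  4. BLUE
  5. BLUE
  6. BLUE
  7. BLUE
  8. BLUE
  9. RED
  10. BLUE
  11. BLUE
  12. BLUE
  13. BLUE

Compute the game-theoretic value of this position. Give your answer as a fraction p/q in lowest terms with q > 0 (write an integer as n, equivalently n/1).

-33/4096

Build v(s[:k]) for k = 1..13, string s = RED BLUE BLUE BLUE BLUE BLUE BLUE BLUE RED BLUE BLUE BLUE BLUE.
R: Left { — }, Right { 0 } -> simplest -1
RB: Left { -1 }, Right { 0 } -> simplest -1/2
RBB: Left { -1 -1/2 }, Right { 0 } -> simplest -1/4
RBBB: Left { -1 -1/2 -1/4 }, Right { 0 } -> simplest -1/8
RBBBB: Left { -1 -1/2 -1/4 -1/8 }, Right { 0 } -> simplest -1/16
RBBBBB: Left { -1 -1/2 -1/4 -1/8 -1/16 }, Right { 0 } -> simplest -1/32
RBBBBBB: Left { -1 -1/2 -1/4 -1/8 -1/16 -1/32 }, Right { 0 } -> simplest -1/64
RBBBBBBB: Left { -1 -1/2 -1/4 -1/8 -1/16 -1/32 -1/64 }, Right { 0 } -> simplest -1/128
RBBBBBBBR: Left { -1 -1/2 -1/4 -1/8 -1/16 -1/32 -1/64 }, Right { -1/128 0 } -> simplest -3/256
RBBBBBBBRB: Left { -1 -1/2 -1/4 -1/8 -1/16 -1/32 -1/64 -3/256 }, Right { -1/128 0 } -> simplest -5/512
RBBBBBBBRBB: Left { -1 -1/2 -1/4 -1/8 -1/16 -1/32 -1/64 -3/256 -5/512 }, Right { -1/128 0 } -> simplest -9/1024
RBBBBBBBRBBB: Left { -1 -1/2 -1/4 -1/8 -1/16 -1/32 -1/64 -3/256 -5/512 -9/1024 }, Right { -1/128 0 } -> simplest -17/2048
RBBBBBBBRBBBB: Left { -1 -1/2 -1/4 -1/8 -1/16 -1/32 -1/64 -3/256 -5/512 -9/1024 -17/2048 }, Right { -1/128 0 } -> simplest -33/4096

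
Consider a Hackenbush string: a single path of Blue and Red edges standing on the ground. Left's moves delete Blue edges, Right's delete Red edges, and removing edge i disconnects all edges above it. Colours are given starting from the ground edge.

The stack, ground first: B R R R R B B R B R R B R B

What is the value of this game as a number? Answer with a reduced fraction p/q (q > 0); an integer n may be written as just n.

843/8192

Build G(s[:k]) for k = 1..14, string s = B R R R R B B R B R R B R B.
G_1 [B]  L=[0]  R=[none]  => 1
G_2 [BR]  L=[0]  R=[1]  => 1/2
G_3 [BRR]  L=[0]  R=[1/2; 1]  => 1/4
G_4 [BRRR]  L=[0]  R=[1/4; 1/2; 1]  => 1/8
G_5 [BRRRR]  L=[0]  R=[1/8; 1/4; 1/2; 1]  => 1/16
G_6 [BRRRRB]  L=[0; 1/16]  R=[1/8; 1/4; 1/2; 1]  => 3/32
G_7 [BRRRRBB]  L=[0; 1/16; 3/32]  R=[1/8; 1/4; 1/2; 1]  => 7/64
G_8 [BRRRRBBR]  L=[0; 1/16; 3/32]  R=[7/64; 1/8; 1/4; 1/2; 1]  => 13/128
G_9 [BRRRRBBRB]  L=[0; 1/16; 3/32; 13/128]  R=[7/64; 1/8; 1/4; 1/2; 1]  => 27/256
G_10 [BRRRRBBRBR]  L=[0; 1/16; 3/32; 13/128]  R=[27/256; 7/64; 1/8; 1/4; 1/2; 1]  => 53/512
G_11 [BRRRRBBRBRR]  L=[0; 1/16; 3/32; 13/128]  R=[53/512; 27/256; 7/64; 1/8; 1/4; 1/2; 1]  => 105/1024
G_12 [BRRRRBBRBRRB]  L=[0; 1/16; 3/32; 13/128; 105/1024]  R=[53/512; 27/256; 7/64; 1/8; 1/4; 1/2; 1]  => 211/2048
G_13 [BRRRRBBRBRRBR]  L=[0; 1/16; 3/32; 13/128; 105/1024]  R=[211/2048; 53/512; 27/256; 7/64; 1/8; 1/4; 1/2; 1]  => 421/4096
G_14 [BRRRRBBRBRRBRB]  L=[0; 1/16; 3/32; 13/128; 105/1024; 421/4096]  R=[211/2048; 53/512; 27/256; 7/64; 1/8; 1/4; 1/2; 1]  => 843/8192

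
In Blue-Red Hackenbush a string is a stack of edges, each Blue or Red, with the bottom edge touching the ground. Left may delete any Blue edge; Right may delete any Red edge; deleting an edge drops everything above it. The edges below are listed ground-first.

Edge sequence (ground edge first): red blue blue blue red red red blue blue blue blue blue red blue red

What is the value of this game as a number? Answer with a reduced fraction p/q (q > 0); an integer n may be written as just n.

-3595/16384

value(r) = { — | 0 } -> -1
value(rb) = { -1 | 0 } -> -1/2
value(rbb) = { -1, -1/2 | 0 } -> -1/4
value(rbbb) = { -1, -1/2, -1/4 | 0 } -> -1/8
value(rbbbr) = { -1, -1/2, -1/4 | -1/8, 0 } -> -3/16
value(rbbbrr) = { -1, -1/2, -1/4 | -3/16, -1/8, 0 } -> -7/32
value(rbbbrrr) = { -1, -1/2, -1/4 | -7/32, -3/16, -1/8, 0 } -> -15/64
value(rbbbrrrb) = { -1, -1/2, -1/4, -15/64 | -7/32, -3/16, -1/8, 0 } -> -29/128
value(rbbbrrrbb) = { -1, -1/2, -1/4, -15/64, -29/128 | -7/32, -3/16, -1/8, 0 } -> -57/256
value(rbbbrrrbbb) = { -1, -1/2, -1/4, -15/64, -29/128, -57/256 | -7/32, -3/16, -1/8, 0 } -> -113/512
value(rbbbrrrbbbb) = { -1, -1/2, -1/4, -15/64, -29/128, -57/256, -113/512 | -7/32, -3/16, -1/8, 0 } -> -225/1024
value(rbbbrrrbbbbb) = { -1, -1/2, -1/4, -15/64, -29/128, -57/256, -113/512, -225/1024 | -7/32, -3/16, -1/8, 0 } -> -449/2048
value(rbbbrrrbbbbbr) = { -1, -1/2, -1/4, -15/64, -29/128, -57/256, -113/512, -225/1024 | -449/2048, -7/32, -3/16, -1/8, 0 } -> -899/4096
value(rbbbrrrbbbbbrb) = { -1, -1/2, -1/4, -15/64, -29/128, -57/256, -113/512, -225/1024, -899/4096 | -449/2048, -7/32, -3/16, -1/8, 0 } -> -1797/8192
value(rbbbrrrbbbbbrbr) = { -1, -1/2, -1/4, -15/64, -29/128, -57/256, -113/512, -225/1024, -899/4096 | -1797/8192, -449/2048, -7/32, -3/16, -1/8, 0 } -> -3595/16384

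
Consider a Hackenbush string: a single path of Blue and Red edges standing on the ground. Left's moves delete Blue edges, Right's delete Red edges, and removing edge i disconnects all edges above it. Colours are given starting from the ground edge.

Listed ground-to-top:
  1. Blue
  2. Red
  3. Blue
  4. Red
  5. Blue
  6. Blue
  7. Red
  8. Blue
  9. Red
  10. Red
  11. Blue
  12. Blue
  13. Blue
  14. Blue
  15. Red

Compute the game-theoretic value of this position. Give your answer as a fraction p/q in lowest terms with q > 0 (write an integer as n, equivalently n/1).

step 1: add Blue to get B; options L={ 0 } R={ (no moves) } — 1
step 2: add Red to get BR; options L={ 0 } R={ 1 } — 1/2
step 3: add Blue to get BRB; options L={ 0 1/2 } R={ 1 } — 3/4
step 4: add Red to get BRBR; options L={ 0 1/2 } R={ 3/4 1 } — 5/8
step 5: add Blue to get BRBRB; options L={ 0 1/2 5/8 } R={ 3/4 1 } — 11/16
step 6: add Blue to get BRBRBB; options L={ 0 1/2 5/8 11/16 } R={ 3/4 1 } — 23/32
step 7: add Red to get BRBRBBR; options L={ 0 1/2 5/8 11/16 } R={ 23/32 3/4 1 } — 45/64
step 8: add Blue to get BRBRBBRB; options L={ 0 1/2 5/8 11/16 45/64 } R={ 23/32 3/4 1 } — 91/128
step 9: add Red to get BRBRBBRBR; options L={ 0 1/2 5/8 11/16 45/64 } R={ 91/128 23/32 3/4 1 } — 181/256
step 10: add Red to get BRBRBBRBRR; options L={ 0 1/2 5/8 11/16 45/64 } R={ 181/256 91/128 23/32 3/4 1 } — 361/512
step 11: add Blue to get BRBRBBRBRRB; options L={ 0 1/2 5/8 11/16 45/64 361/512 } R={ 181/256 91/128 23/32 3/4 1 } — 723/1024
step 12: add Blue to get BRBRBBRBRRBB; options L={ 0 1/2 5/8 11/16 45/64 361/512 723/1024 } R={ 181/256 91/128 23/32 3/4 1 } — 1447/2048
step 13: add Blue to get BRBRBBRBRRBBB; options L={ 0 1/2 5/8 11/16 45/64 361/512 723/1024 1447/2048 } R={ 181/256 91/128 23/32 3/4 1 } — 2895/4096
step 14: add Blue to get BRBRBBRBRRBBBB; options L={ 0 1/2 5/8 11/16 45/64 361/512 723/1024 1447/2048 2895/4096 } R={ 181/256 91/128 23/32 3/4 1 } — 5791/8192
step 15: add Red to get BRBRBBRBRRBBBBR; options L={ 0 1/2 5/8 11/16 45/64 361/512 723/1024 1447/2048 2895/4096 } R={ 5791/8192 181/256 91/128 23/32 3/4 1 } — 11581/16384

11581/16384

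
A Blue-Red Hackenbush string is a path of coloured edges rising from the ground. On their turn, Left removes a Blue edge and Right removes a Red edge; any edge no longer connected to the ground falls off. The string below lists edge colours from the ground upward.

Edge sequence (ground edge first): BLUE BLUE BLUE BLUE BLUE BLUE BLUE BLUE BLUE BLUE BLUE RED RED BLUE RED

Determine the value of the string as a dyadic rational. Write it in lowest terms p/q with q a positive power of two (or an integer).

Recurse on prefixes of the 15-edge string BLUE BLUE BLUE BLUE BLUE BLUE BLUE BLUE BLUE BLUE BLUE RED RED BLUE RED:
1 of 15 · B · max L 0 · min R +∞ = 1
2 of 15 · BB · max L 1 · min R +∞ = 2
3 of 15 · BBB · max L 2 · min R +∞ = 3
4 of 15 · BBBB · max L 3 · min R +∞ = 4
5 of 15 · BBBBB · max L 4 · min R +∞ = 5
6 of 15 · BBBBBB · max L 5 · min R +∞ = 6
7 of 15 · BBBBBBB · max L 6 · min R +∞ = 7
8 of 15 · BBBBBBBB · max L 7 · min R +∞ = 8
9 of 15 · BBBBBBBBB · max L 8 · min R +∞ = 9
10 of 15 · BBBBBBBBBB · max L 9 · min R +∞ = 10
11 of 15 · BBBBBBBBBBB · max L 10 · min R +∞ = 11
12 of 15 · BBBBBBBBBBBR · max L 10 · min R 11 = 21/2
13 of 15 · BBBBBBBBBBBRR · max L 10 · min R 21/2 = 41/4
14 of 15 · BBBBBBBBBBBRRB · max L 41/4 · min R 21/2 = 83/8
15 of 15 · BBBBBBBBBBBRRBR · max L 41/4 · min R 83/8 = 165/16

165/16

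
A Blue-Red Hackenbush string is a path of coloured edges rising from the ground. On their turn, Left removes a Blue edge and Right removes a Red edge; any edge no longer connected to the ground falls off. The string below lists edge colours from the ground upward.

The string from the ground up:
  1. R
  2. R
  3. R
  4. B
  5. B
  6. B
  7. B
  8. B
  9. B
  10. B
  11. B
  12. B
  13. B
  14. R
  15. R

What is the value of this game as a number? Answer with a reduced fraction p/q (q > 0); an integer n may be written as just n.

Recurse on prefixes of the 15-edge string R R R B B B B B B B B B B R R:
step 1: add R to get R; options L={ none } R={ 0 } -> -1
step 2: add R to get RR; options L={ none } R={ -1; 0 } -> -2
step 3: add R to get RRR; options L={ none } R={ -2; -1; 0 } -> -3
step 4: add B to get RRRB; options L={ -3 } R={ -2; -1; 0 } -> -5/2
step 5: add B to get RRRBB; options L={ -3; -5/2 } R={ -2; -1; 0 } -> -9/4
step 6: add B to get RRRBBB; options L={ -3; -5/2; -9/4 } R={ -2; -1; 0 } -> -17/8
step 7: add B to get RRRBBBB; options L={ -3; -5/2; -9/4; -17/8 } R={ -2; -1; 0 } -> -33/16
step 8: add B to get RRRBBBBB; options L={ -3; -5/2; -9/4; -17/8; -33/16 } R={ -2; -1; 0 } -> -65/32
step 9: add B to get RRRBBBBBB; options L={ -3; -5/2; -9/4; -17/8; -33/16; -65/32 } R={ -2; -1; 0 } -> -129/64
step 10: add B to get RRRBBBBBBB; options L={ -3; -5/2; -9/4; -17/8; -33/16; -65/32; -129/64 } R={ -2; -1; 0 } -> -257/128
step 11: add B to get RRRBBBBBBBB; options L={ -3; -5/2; -9/4; -17/8; -33/16; -65/32; -129/64; -257/128 } R={ -2; -1; 0 } -> -513/256
step 12: add B to get RRRBBBBBBBBB; options L={ -3; -5/2; -9/4; -17/8; -33/16; -65/32; -129/64; -257/128; -513/256 } R={ -2; -1; 0 } -> -1025/512
step 13: add B to get RRRBBBBBBBBBB; options L={ -3; -5/2; -9/4; -17/8; -33/16; -65/32; -129/64; -257/128; -513/256; -1025/512 } R={ -2; -1; 0 } -> -2049/1024
step 14: add R to get RRRBBBBBBBBBBR; options L={ -3; -5/2; -9/4; -17/8; -33/16; -65/32; -129/64; -257/128; -513/256; -1025/512 } R={ -2049/1024; -2; -1; 0 } -> -4099/2048
step 15: add R to get RRRBBBBBBBBBBRR; options L={ -3; -5/2; -9/4; -17/8; -33/16; -65/32; -129/64; -257/128; -513/256; -1025/512 } R={ -4099/2048; -2049/1024; -2; -1; 0 } -> -8199/4096

-8199/4096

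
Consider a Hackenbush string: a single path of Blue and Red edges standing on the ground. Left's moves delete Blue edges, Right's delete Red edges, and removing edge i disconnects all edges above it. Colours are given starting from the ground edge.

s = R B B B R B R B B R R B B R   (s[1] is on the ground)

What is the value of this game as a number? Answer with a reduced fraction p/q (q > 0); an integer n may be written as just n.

Recurse on prefixes of the 14-edge string R B B B R B R B B R R B B R:
G(R) = { · | 0 } => -1
G(RB) = { -1 | 0 } => -1/2
G(RBB) = { -1 -1/2 | 0 } => -1/4
G(RBBB) = { -1 -1/2 -1/4 | 0 } => -1/8
G(RBBBR) = { -1 -1/2 -1/4 | -1/8 0 } => -3/16
G(RBBBRB) = { -1 -1/2 -1/4 -3/16 | -1/8 0 } => -5/32
G(RBBBRBR) = { -1 -1/2 -1/4 -3/16 | -5/32 -1/8 0 } => -11/64
G(RBBBRBRB) = { -1 -1/2 -1/4 -3/16 -11/64 | -5/32 -1/8 0 } => -21/128
G(RBBBRBRBB) = { -1 -1/2 -1/4 -3/16 -11/64 -21/128 | -5/32 -1/8 0 } => -41/256
G(RBBBRBRBBR) = { -1 -1/2 -1/4 -3/16 -11/64 -21/128 | -41/256 -5/32 -1/8 0 } => -83/512
G(RBBBRBRBBRR) = { -1 -1/2 -1/4 -3/16 -11/64 -21/128 | -83/512 -41/256 -5/32 -1/8 0 } => -167/1024
G(RBBBRBRBBRRB) = { -1 -1/2 -1/4 -3/16 -11/64 -21/128 -167/1024 | -83/512 -41/256 -5/32 -1/8 0 } => -333/2048
G(RBBBRBRBBRRBB) = { -1 -1/2 -1/4 -3/16 -11/64 -21/128 -167/1024 -333/2048 | -83/512 -41/256 -5/32 -1/8 0 } => -665/4096
G(RBBBRBRBBRRBBR) = { -1 -1/2 -1/4 -3/16 -11/64 -21/128 -167/1024 -333/2048 | -665/4096 -83/512 -41/256 -5/32 -1/8 0 } => -1331/8192

-1331/8192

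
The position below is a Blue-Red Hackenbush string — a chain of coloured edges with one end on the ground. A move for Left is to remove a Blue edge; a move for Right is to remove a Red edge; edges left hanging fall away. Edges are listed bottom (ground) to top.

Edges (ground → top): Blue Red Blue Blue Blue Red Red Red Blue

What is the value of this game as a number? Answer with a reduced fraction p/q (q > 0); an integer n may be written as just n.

v(B) = { 0 | (no moves) } => 1
v(BR) = { 0 | 1 } => 1/2
v(BRB) = { 0,1/2 | 1 } => 3/4
v(BRBB) = { 0,1/2,3/4 | 1 } => 7/8
v(BRBBB) = { 0,1/2,3/4,7/8 | 1 } => 15/16
v(BRBBBR) = { 0,1/2,3/4,7/8 | 15/16,1 } => 29/32
v(BRBBBRR) = { 0,1/2,3/4,7/8 | 29/32,15/16,1 } => 57/64
v(BRBBBRRR) = { 0,1/2,3/4,7/8 | 57/64,29/32,15/16,1 } => 113/128
v(BRBBBRRRB) = { 0,1/2,3/4,7/8,113/128 | 57/64,29/32,15/16,1 } => 227/256

227/256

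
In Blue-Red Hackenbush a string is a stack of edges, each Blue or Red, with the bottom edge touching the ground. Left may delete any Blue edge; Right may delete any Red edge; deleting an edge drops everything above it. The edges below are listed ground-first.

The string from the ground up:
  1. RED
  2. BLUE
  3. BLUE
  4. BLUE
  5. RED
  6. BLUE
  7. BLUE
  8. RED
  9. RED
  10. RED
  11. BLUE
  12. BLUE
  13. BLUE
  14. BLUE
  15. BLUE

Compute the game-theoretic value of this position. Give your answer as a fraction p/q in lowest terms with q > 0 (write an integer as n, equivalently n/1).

-2497/16384

step 1: add RED to get R; options L={ · } R={ 0 } => -1
step 2: add BLUE to get RB; options L={ -1 } R={ 0 } => -1/2
step 3: add BLUE to get RBB; options L={ -1 -1/2 } R={ 0 } => -1/4
step 4: add BLUE to get RBBB; options L={ -1 -1/2 -1/4 } R={ 0 } => -1/8
step 5: add RED to get RBBBR; options L={ -1 -1/2 -1/4 } R={ -1/8 0 } => -3/16
step 6: add BLUE to get RBBBRB; options L={ -1 -1/2 -1/4 -3/16 } R={ -1/8 0 } => -5/32
step 7: add BLUE to get RBBBRBB; options L={ -1 -1/2 -1/4 -3/16 -5/32 } R={ -1/8 0 } => -9/64
step 8: add RED to get RBBBRBBR; options L={ -1 -1/2 -1/4 -3/16 -5/32 } R={ -9/64 -1/8 0 } => -19/128
step 9: add RED to get RBBBRBBRR; options L={ -1 -1/2 -1/4 -3/16 -5/32 } R={ -19/128 -9/64 -1/8 0 } => -39/256
step 10: add RED to get RBBBRBBRRR; options L={ -1 -1/2 -1/4 -3/16 -5/32 } R={ -39/256 -19/128 -9/64 -1/8 0 } => -79/512
step 11: add BLUE to get RBBBRBBRRRB; options L={ -1 -1/2 -1/4 -3/16 -5/32 -79/512 } R={ -39/256 -19/128 -9/64 -1/8 0 } => -157/1024
step 12: add BLUE to get RBBBRBBRRRBB; options L={ -1 -1/2 -1/4 -3/16 -5/32 -79/512 -157/1024 } R={ -39/256 -19/128 -9/64 -1/8 0 } => -313/2048
step 13: add BLUE to get RBBBRBBRRRBBB; options L={ -1 -1/2 -1/4 -3/16 -5/32 -79/512 -157/1024 -313/2048 } R={ -39/256 -19/128 -9/64 -1/8 0 } => -625/4096
step 14: add BLUE to get RBBBRBBRRRBBBB; options L={ -1 -1/2 -1/4 -3/16 -5/32 -79/512 -157/1024 -313/2048 -625/4096 } R={ -39/256 -19/128 -9/64 -1/8 0 } => -1249/8192
step 15: add BLUE to get RBBBRBBRRRBBBBB; options L={ -1 -1/2 -1/4 -3/16 -5/32 -79/512 -157/1024 -313/2048 -625/4096 -1249/8192 } R={ -39/256 -19/128 -9/64 -1/8 0 } => -2497/16384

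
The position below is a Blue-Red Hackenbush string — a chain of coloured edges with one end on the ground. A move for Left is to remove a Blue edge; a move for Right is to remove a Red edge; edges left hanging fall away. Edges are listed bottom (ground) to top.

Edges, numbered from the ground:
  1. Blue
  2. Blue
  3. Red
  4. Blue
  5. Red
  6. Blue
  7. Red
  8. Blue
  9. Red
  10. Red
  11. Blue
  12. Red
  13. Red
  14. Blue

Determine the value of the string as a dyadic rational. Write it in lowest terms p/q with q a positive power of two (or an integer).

v_1 [B]  L=[0]  R=[—]  gives 1
v_2 [BB]  L=[0,1]  R=[—]  gives 2
v_3 [BBR]  L=[0,1]  R=[2]  gives 3/2
v_4 [BBRB]  L=[0,1,3/2]  R=[2]  gives 7/4
v_5 [BBRBR]  L=[0,1,3/2]  R=[7/4,2]  gives 13/8
v_6 [BBRBRB]  L=[0,1,3/2,13/8]  R=[7/4,2]  gives 27/16
v_7 [BBRBRBR]  L=[0,1,3/2,13/8]  R=[27/16,7/4,2]  gives 53/32
v_8 [BBRBRBRB]  L=[0,1,3/2,13/8,53/32]  R=[27/16,7/4,2]  gives 107/64
v_9 [BBRBRBRBR]  L=[0,1,3/2,13/8,53/32]  R=[107/64,27/16,7/4,2]  gives 213/128
v_10 [BBRBRBRBRR]  L=[0,1,3/2,13/8,53/32]  R=[213/128,107/64,27/16,7/4,2]  gives 425/256
v_11 [BBRBRBRBRRB]  L=[0,1,3/2,13/8,53/32,425/256]  R=[213/128,107/64,27/16,7/4,2]  gives 851/512
v_12 [BBRBRBRBRRBR]  L=[0,1,3/2,13/8,53/32,425/256]  R=[851/512,213/128,107/64,27/16,7/4,2]  gives 1701/1024
v_13 [BBRBRBRBRRBRR]  L=[0,1,3/2,13/8,53/32,425/256]  R=[1701/1024,851/512,213/128,107/64,27/16,7/4,2]  gives 3401/2048
v_14 [BBRBRBRBRRBRRB]  L=[0,1,3/2,13/8,53/32,425/256,3401/2048]  R=[1701/1024,851/512,213/128,107/64,27/16,7/4,2]  gives 6803/4096

6803/4096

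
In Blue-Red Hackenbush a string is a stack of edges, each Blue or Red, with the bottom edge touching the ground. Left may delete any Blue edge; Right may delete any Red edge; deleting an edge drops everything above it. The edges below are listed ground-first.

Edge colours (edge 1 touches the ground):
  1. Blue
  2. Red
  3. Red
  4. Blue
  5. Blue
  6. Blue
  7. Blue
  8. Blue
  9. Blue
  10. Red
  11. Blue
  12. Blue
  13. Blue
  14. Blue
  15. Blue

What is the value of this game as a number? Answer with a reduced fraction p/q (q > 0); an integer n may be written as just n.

Build value(s[:k]) for k = 1..15, string s = Blue Red Red Blue Blue Blue Blue Blue Blue Red Blue Blue Blue Blue Blue.
edge 1 of 15 (Blue): { 0 | — } — 1
edge 2 of 15 (Red): { 0 | 1 } — 1/2
edge 3 of 15 (Red): { 0 | 1/2; 1 } — 1/4
edge 4 of 15 (Blue): { 0; 1/4 | 1/2; 1 } — 3/8
edge 5 of 15 (Blue): { 0; 1/4; 3/8 | 1/2; 1 } — 7/16
edge 6 of 15 (Blue): { 0; 1/4; 3/8; 7/16 | 1/2; 1 } — 15/32
edge 7 of 15 (Blue): { 0; 1/4; 3/8; 7/16; 15/32 | 1/2; 1 } — 31/64
edge 8 of 15 (Blue): { 0; 1/4; 3/8; 7/16; 15/32; 31/64 | 1/2; 1 } — 63/128
edge 9 of 15 (Blue): { 0; 1/4; 3/8; 7/16; 15/32; 31/64; 63/128 | 1/2; 1 } — 127/256
edge 10 of 15 (Red): { 0; 1/4; 3/8; 7/16; 15/32; 31/64; 63/128 | 127/256; 1/2; 1 } — 253/512
edge 11 of 15 (Blue): { 0; 1/4; 3/8; 7/16; 15/32; 31/64; 63/128; 253/512 | 127/256; 1/2; 1 } — 507/1024
edge 12 of 15 (Blue): { 0; 1/4; 3/8; 7/16; 15/32; 31/64; 63/128; 253/512; 507/1024 | 127/256; 1/2; 1 } — 1015/2048
edge 13 of 15 (Blue): { 0; 1/4; 3/8; 7/16; 15/32; 31/64; 63/128; 253/512; 507/1024; 1015/2048 | 127/256; 1/2; 1 } — 2031/4096
edge 14 of 15 (Blue): { 0; 1/4; 3/8; 7/16; 15/32; 31/64; 63/128; 253/512; 507/1024; 1015/2048; 2031/4096 | 127/256; 1/2; 1 } — 4063/8192
edge 15 of 15 (Blue): { 0; 1/4; 3/8; 7/16; 15/32; 31/64; 63/128; 253/512; 507/1024; 1015/2048; 2031/4096; 4063/8192 | 127/256; 1/2; 1 } — 8127/16384

8127/16384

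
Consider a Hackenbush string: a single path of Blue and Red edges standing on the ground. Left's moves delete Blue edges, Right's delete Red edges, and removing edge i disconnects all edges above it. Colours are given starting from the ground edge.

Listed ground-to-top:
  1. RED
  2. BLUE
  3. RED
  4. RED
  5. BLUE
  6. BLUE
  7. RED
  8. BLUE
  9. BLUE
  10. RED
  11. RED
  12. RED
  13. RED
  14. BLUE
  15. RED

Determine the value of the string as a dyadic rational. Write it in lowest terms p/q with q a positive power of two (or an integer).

-12923/16384

Build v(s[:k]) for k = 1..15, string s = RED BLUE RED RED BLUE BLUE RED BLUE BLUE RED RED RED RED BLUE RED.
edge 1 of 15 (RED): { · | 0 } — -1
edge 2 of 15 (BLUE): { -1 | 0 } — -1/2
edge 3 of 15 (RED): { -1 | -1/2; 0 } — -3/4
edge 4 of 15 (RED): { -1 | -3/4; -1/2; 0 } — -7/8
edge 5 of 15 (BLUE): { -1; -7/8 | -3/4; -1/2; 0 } — -13/16
edge 6 of 15 (BLUE): { -1; -7/8; -13/16 | -3/4; -1/2; 0 } — -25/32
edge 7 of 15 (RED): { -1; -7/8; -13/16 | -25/32; -3/4; -1/2; 0 } — -51/64
edge 8 of 15 (BLUE): { -1; -7/8; -13/16; -51/64 | -25/32; -3/4; -1/2; 0 } — -101/128
edge 9 of 15 (BLUE): { -1; -7/8; -13/16; -51/64; -101/128 | -25/32; -3/4; -1/2; 0 } — -201/256
edge 10 of 15 (RED): { -1; -7/8; -13/16; -51/64; -101/128 | -201/256; -25/32; -3/4; -1/2; 0 } — -403/512
edge 11 of 15 (RED): { -1; -7/8; -13/16; -51/64; -101/128 | -403/512; -201/256; -25/32; -3/4; -1/2; 0 } — -807/1024
edge 12 of 15 (RED): { -1; -7/8; -13/16; -51/64; -101/128 | -807/1024; -403/512; -201/256; -25/32; -3/4; -1/2; 0 } — -1615/2048
edge 13 of 15 (RED): { -1; -7/8; -13/16; -51/64; -101/128 | -1615/2048; -807/1024; -403/512; -201/256; -25/32; -3/4; -1/2; 0 } — -3231/4096
edge 14 of 15 (BLUE): { -1; -7/8; -13/16; -51/64; -101/128; -3231/4096 | -1615/2048; -807/1024; -403/512; -201/256; -25/32; -3/4; -1/2; 0 } — -6461/8192
edge 15 of 15 (RED): { -1; -7/8; -13/16; -51/64; -101/128; -3231/4096 | -6461/8192; -1615/2048; -807/1024; -403/512; -201/256; -25/32; -3/4; -1/2; 0 } — -12923/16384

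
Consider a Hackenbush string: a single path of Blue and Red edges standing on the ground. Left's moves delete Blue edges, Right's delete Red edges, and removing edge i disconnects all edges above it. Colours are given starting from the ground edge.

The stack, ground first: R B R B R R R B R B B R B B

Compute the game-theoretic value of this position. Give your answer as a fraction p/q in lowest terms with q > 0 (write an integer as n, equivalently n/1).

-5961/8192

Build G(s[:k]) for k = 1..14, string s = R B R B R R R B R B B R B B.
edge 1 of 14 (R): { none | 0 } -> -1
edge 2 of 14 (B): { -1 | 0 } -> -1/2
edge 3 of 14 (R): { -1 | -1/2, 0 } -> -3/4
edge 4 of 14 (B): { -1, -3/4 | -1/2, 0 } -> -5/8
edge 5 of 14 (R): { -1, -3/4 | -5/8, -1/2, 0 } -> -11/16
edge 6 of 14 (R): { -1, -3/4 | -11/16, -5/8, -1/2, 0 } -> -23/32
edge 7 of 14 (R): { -1, -3/4 | -23/32, -11/16, -5/8, -1/2, 0 } -> -47/64
edge 8 of 14 (B): { -1, -3/4, -47/64 | -23/32, -11/16, -5/8, -1/2, 0 } -> -93/128
edge 9 of 14 (R): { -1, -3/4, -47/64 | -93/128, -23/32, -11/16, -5/8, -1/2, 0 } -> -187/256
edge 10 of 14 (B): { -1, -3/4, -47/64, -187/256 | -93/128, -23/32, -11/16, -5/8, -1/2, 0 } -> -373/512
edge 11 of 14 (B): { -1, -3/4, -47/64, -187/256, -373/512 | -93/128, -23/32, -11/16, -5/8, -1/2, 0 } -> -745/1024
edge 12 of 14 (R): { -1, -3/4, -47/64, -187/256, -373/512 | -745/1024, -93/128, -23/32, -11/16, -5/8, -1/2, 0 } -> -1491/2048
edge 13 of 14 (B): { -1, -3/4, -47/64, -187/256, -373/512, -1491/2048 | -745/1024, -93/128, -23/32, -11/16, -5/8, -1/2, 0 } -> -2981/4096
edge 14 of 14 (B): { -1, -3/4, -47/64, -187/256, -373/512, -1491/2048, -2981/4096 | -745/1024, -93/128, -23/32, -11/16, -5/8, -1/2, 0 } -> -5961/8192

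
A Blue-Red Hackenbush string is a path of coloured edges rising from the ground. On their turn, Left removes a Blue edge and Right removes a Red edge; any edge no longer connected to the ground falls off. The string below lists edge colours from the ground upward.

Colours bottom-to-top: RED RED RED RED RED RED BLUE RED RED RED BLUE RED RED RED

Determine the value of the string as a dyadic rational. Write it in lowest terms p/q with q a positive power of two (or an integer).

-1519/256

R: Left { · }, Right { 0 } gives simplest -1
RR: Left { · }, Right { -1; 0 } gives simplest -2
RRR: Left { · }, Right { -2; -1; 0 } gives simplest -3
RRRR: Left { · }, Right { -3; -2; -1; 0 } gives simplest -4
RRRRR: Left { · }, Right { -4; -3; -2; -1; 0 } gives simplest -5
RRRRRR: Left { · }, Right { -5; -4; -3; -2; -1; 0 } gives simplest -6
RRRRRRB: Left { -6 }, Right { -5; -4; -3; -2; -1; 0 } gives simplest -11/2
RRRRRRBR: Left { -6 }, Right { -11/2; -5; -4; -3; -2; -1; 0 } gives simplest -23/4
RRRRRRBRR: Left { -6 }, Right { -23/4; -11/2; -5; -4; -3; -2; -1; 0 } gives simplest -47/8
RRRRRRBRRR: Left { -6 }, Right { -47/8; -23/4; -11/2; -5; -4; -3; -2; -1; 0 } gives simplest -95/16
RRRRRRBRRRB: Left { -6; -95/16 }, Right { -47/8; -23/4; -11/2; -5; -4; -3; -2; -1; 0 } gives simplest -189/32
RRRRRRBRRRBR: Left { -6; -95/16 }, Right { -189/32; -47/8; -23/4; -11/2; -5; -4; -3; -2; -1; 0 } gives simplest -379/64
RRRRRRBRRRBRR: Left { -6; -95/16 }, Right { -379/64; -189/32; -47/8; -23/4; -11/2; -5; -4; -3; -2; -1; 0 } gives simplest -759/128
RRRRRRBRRRBRRR: Left { -6; -95/16 }, Right { -759/128; -379/64; -189/32; -47/8; -23/4; -11/2; -5; -4; -3; -2; -1; 0 } gives simplest -1519/256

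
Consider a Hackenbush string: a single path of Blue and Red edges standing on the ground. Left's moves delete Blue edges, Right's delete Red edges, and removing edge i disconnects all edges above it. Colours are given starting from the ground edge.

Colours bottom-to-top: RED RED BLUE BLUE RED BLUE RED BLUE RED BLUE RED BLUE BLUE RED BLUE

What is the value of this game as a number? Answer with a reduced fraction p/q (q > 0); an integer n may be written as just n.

-10917/8192

Recurse on prefixes of the 15-edge string RED RED BLUE BLUE RED BLUE RED BLUE RED BLUE RED BLUE BLUE RED BLUE:
step 1: add RED to get R; options L={ — } R={ 0 } ⇒ -1
step 2: add RED to get RR; options L={ — } R={ -1 0 } ⇒ -2
step 3: add BLUE to get RRB; options L={ -2 } R={ -1 0 } ⇒ -3/2
step 4: add BLUE to get RRBB; options L={ -2 -3/2 } R={ -1 0 } ⇒ -5/4
step 5: add RED to get RRBBR; options L={ -2 -3/2 } R={ -5/4 -1 0 } ⇒ -11/8
step 6: add BLUE to get RRBBRB; options L={ -2 -3/2 -11/8 } R={ -5/4 -1 0 } ⇒ -21/16
step 7: add RED to get RRBBRBR; options L={ -2 -3/2 -11/8 } R={ -21/16 -5/4 -1 0 } ⇒ -43/32
step 8: add BLUE to get RRBBRBRB; options L={ -2 -3/2 -11/8 -43/32 } R={ -21/16 -5/4 -1 0 } ⇒ -85/64
step 9: add RED to get RRBBRBRBR; options L={ -2 -3/2 -11/8 -43/32 } R={ -85/64 -21/16 -5/4 -1 0 } ⇒ -171/128
step 10: add BLUE to get RRBBRBRBRB; options L={ -2 -3/2 -11/8 -43/32 -171/128 } R={ -85/64 -21/16 -5/4 -1 0 } ⇒ -341/256
step 11: add RED to get RRBBRBRBRBR; options L={ -2 -3/2 -11/8 -43/32 -171/128 } R={ -341/256 -85/64 -21/16 -5/4 -1 0 } ⇒ -683/512
step 12: add BLUE to get RRBBRBRBRBRB; options L={ -2 -3/2 -11/8 -43/32 -171/128 -683/512 } R={ -341/256 -85/64 -21/16 -5/4 -1 0 } ⇒ -1365/1024
step 13: add BLUE to get RRBBRBRBRBRBB; options L={ -2 -3/2 -11/8 -43/32 -171/128 -683/512 -1365/1024 } R={ -341/256 -85/64 -21/16 -5/4 -1 0 } ⇒ -2729/2048
step 14: add RED to get RRBBRBRBRBRBBR; options L={ -2 -3/2 -11/8 -43/32 -171/128 -683/512 -1365/1024 } R={ -2729/2048 -341/256 -85/64 -21/16 -5/4 -1 0 } ⇒ -5459/4096
step 15: add BLUE to get RRBBRBRBRBRBBRB; options L={ -2 -3/2 -11/8 -43/32 -171/128 -683/512 -1365/1024 -5459/4096 } R={ -2729/2048 -341/256 -85/64 -21/16 -5/4 -1 0 } ⇒ -10917/8192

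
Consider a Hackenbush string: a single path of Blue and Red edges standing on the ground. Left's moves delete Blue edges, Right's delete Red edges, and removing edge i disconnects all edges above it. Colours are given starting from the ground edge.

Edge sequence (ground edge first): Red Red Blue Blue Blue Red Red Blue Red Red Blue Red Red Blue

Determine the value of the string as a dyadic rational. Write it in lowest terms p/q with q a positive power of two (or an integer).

-4973/4096

edge 1 of 14 (Red): { — | 0 } → -1
edge 2 of 14 (Red): { — | -1, 0 } → -2
edge 3 of 14 (Blue): { -2 | -1, 0 } → -3/2
edge 4 of 14 (Blue): { -2, -3/2 | -1, 0 } → -5/4
edge 5 of 14 (Blue): { -2, -3/2, -5/4 | -1, 0 } → -9/8
edge 6 of 14 (Red): { -2, -3/2, -5/4 | -9/8, -1, 0 } → -19/16
edge 7 of 14 (Red): { -2, -3/2, -5/4 | -19/16, -9/8, -1, 0 } → -39/32
edge 8 of 14 (Blue): { -2, -3/2, -5/4, -39/32 | -19/16, -9/8, -1, 0 } → -77/64
edge 9 of 14 (Red): { -2, -3/2, -5/4, -39/32 | -77/64, -19/16, -9/8, -1, 0 } → -155/128
edge 10 of 14 (Red): { -2, -3/2, -5/4, -39/32 | -155/128, -77/64, -19/16, -9/8, -1, 0 } → -311/256
edge 11 of 14 (Blue): { -2, -3/2, -5/4, -39/32, -311/256 | -155/128, -77/64, -19/16, -9/8, -1, 0 } → -621/512
edge 12 of 14 (Red): { -2, -3/2, -5/4, -39/32, -311/256 | -621/512, -155/128, -77/64, -19/16, -9/8, -1, 0 } → -1243/1024
edge 13 of 14 (Red): { -2, -3/2, -5/4, -39/32, -311/256 | -1243/1024, -621/512, -155/128, -77/64, -19/16, -9/8, -1, 0 } → -2487/2048
edge 14 of 14 (Blue): { -2, -3/2, -5/4, -39/32, -311/256, -2487/2048 | -1243/1024, -621/512, -155/128, -77/64, -19/16, -9/8, -1, 0 } → -4973/4096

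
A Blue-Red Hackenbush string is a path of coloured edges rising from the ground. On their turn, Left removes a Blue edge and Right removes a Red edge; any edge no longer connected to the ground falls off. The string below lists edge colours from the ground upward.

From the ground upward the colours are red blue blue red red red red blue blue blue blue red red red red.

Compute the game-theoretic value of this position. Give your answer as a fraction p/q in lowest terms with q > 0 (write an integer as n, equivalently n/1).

Recurse on prefixes of the 15-edge string red blue blue red red red red blue blue blue blue red red red red:
step 1: add red to get r; options L={ none } R={ 0 } -> -1
step 2: add blue to get rb; options L={ -1 } R={ 0 } -> -1/2
step 3: add blue to get rbb; options L={ -1,-1/2 } R={ 0 } -> -1/4
step 4: add red to get rbbr; options L={ -1,-1/2 } R={ -1/4,0 } -> -3/8
step 5: add red to get rbbrr; options L={ -1,-1/2 } R={ -3/8,-1/4,0 } -> -7/16
step 6: add red to get rbbrrr; options L={ -1,-1/2 } R={ -7/16,-3/8,-1/4,0 } -> -15/32
step 7: add red to get rbbrrrr; options L={ -1,-1/2 } R={ -15/32,-7/16,-3/8,-1/4,0 } -> -31/64
step 8: add blue to get rbbrrrrb; options L={ -1,-1/2,-31/64 } R={ -15/32,-7/16,-3/8,-1/4,0 } -> -61/128
step 9: add blue to get rbbrrrrbb; options L={ -1,-1/2,-31/64,-61/128 } R={ -15/32,-7/16,-3/8,-1/4,0 } -> -121/256
step 10: add blue to get rbbrrrrbbb; options L={ -1,-1/2,-31/64,-61/128,-121/256 } R={ -15/32,-7/16,-3/8,-1/4,0 } -> -241/512
step 11: add blue to get rbbrrrrbbbb; options L={ -1,-1/2,-31/64,-61/128,-121/256,-241/512 } R={ -15/32,-7/16,-3/8,-1/4,0 } -> -481/1024
step 12: add red to get rbbrrrrbbbbr; options L={ -1,-1/2,-31/64,-61/128,-121/256,-241/512 } R={ -481/1024,-15/32,-7/16,-3/8,-1/4,0 } -> -963/2048
step 13: add red to get rbbrrrrbbbbrr; options L={ -1,-1/2,-31/64,-61/128,-121/256,-241/512 } R={ -963/2048,-481/1024,-15/32,-7/16,-3/8,-1/4,0 } -> -1927/4096
step 14: add red to get rbbrrrrbbbbrrr; options L={ -1,-1/2,-31/64,-61/128,-121/256,-241/512 } R={ -1927/4096,-963/2048,-481/1024,-15/32,-7/16,-3/8,-1/4,0 } -> -3855/8192
step 15: add red to get rbbrrrrbbbbrrrr; options L={ -1,-1/2,-31/64,-61/128,-121/256,-241/512 } R={ -3855/8192,-1927/4096,-963/2048,-481/1024,-15/32,-7/16,-3/8,-1/4,0 } -> -7711/16384

-7711/16384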